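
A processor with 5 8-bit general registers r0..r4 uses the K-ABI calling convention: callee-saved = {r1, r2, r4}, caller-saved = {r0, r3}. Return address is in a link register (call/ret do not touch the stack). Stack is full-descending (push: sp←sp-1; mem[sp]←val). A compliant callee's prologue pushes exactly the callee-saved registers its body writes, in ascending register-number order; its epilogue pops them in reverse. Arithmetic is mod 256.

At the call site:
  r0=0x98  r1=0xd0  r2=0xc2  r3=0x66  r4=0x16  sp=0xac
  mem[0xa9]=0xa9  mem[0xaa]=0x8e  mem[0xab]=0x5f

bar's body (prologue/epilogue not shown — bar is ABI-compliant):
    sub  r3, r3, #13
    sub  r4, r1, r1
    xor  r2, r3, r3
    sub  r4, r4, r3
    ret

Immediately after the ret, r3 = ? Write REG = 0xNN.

REG = 0x59

prologue: push r2 → mem[0xab]=0xc2, sp=0xab
prologue: push r4 → mem[0xaa]=0x16, sp=0xaa
body[0] sub  r3, r3, #13 → r3=0x59
body[1] sub  r4, r1, r1 → r4=0x00
body[2] xor  r2, r3, r3 → r2=0x00
body[3] sub  r4, r4, r3 → r4=0xa7
epilogue: pop r4=0x16, sp=0xab
epilogue: pop r2=0xc2, sp=0xac
r3 is caller-saved → body value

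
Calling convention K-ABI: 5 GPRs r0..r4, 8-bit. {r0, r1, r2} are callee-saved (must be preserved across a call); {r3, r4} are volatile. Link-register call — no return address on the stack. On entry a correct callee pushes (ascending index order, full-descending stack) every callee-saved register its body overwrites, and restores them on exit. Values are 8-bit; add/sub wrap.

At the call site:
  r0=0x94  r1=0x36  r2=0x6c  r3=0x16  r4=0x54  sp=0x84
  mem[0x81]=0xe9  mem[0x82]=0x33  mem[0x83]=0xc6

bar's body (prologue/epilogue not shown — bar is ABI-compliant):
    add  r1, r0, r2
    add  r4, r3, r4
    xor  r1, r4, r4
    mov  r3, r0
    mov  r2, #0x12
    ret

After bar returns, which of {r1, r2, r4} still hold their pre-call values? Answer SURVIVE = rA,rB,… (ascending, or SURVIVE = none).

prologue: push r1 -> mem[0x83]=0x36, sp=0x83
prologue: push r2 -> mem[0x82]=0x6c, sp=0x82
body[0] add  r1, r0, r2 -> r1=0x00
body[1] add  r4, r3, r4 -> r4=0x6a
body[2] xor  r1, r4, r4 -> r1=0x00
body[3] mov  r3, r0 -> r3=0x94
body[4] mov  r2, #0x12 -> r2=0x12
epilogue: pop r2=0x6c, sp=0x83
epilogue: pop r1=0x36, sp=0x84
r1: callee-saved, written=True
r2: callee-saved, written=True
r4: caller-saved, written=True

SURVIVE = r1,r2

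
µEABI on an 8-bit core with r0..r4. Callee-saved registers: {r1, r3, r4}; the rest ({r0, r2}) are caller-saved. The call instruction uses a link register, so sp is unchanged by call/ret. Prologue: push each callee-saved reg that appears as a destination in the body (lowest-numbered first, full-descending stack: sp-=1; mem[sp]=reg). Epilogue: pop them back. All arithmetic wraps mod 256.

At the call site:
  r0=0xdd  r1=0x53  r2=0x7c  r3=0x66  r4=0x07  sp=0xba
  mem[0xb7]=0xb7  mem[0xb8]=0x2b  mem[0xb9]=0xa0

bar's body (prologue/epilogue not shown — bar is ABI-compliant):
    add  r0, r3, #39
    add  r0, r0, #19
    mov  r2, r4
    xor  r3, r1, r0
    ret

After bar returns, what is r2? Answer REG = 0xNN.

prologue: push r3 → mem[0xb9]=0x66, sp=0xb9
body[0] add  r0, r3, #39 → r0=0x8d
body[1] add  r0, r0, #19 → r0=0xa0
body[2] mov  r2, r4 → r2=0x07
body[3] xor  r3, r1, r0 → r3=0xf3
epilogue: pop r3=0x66, sp=0xba
r2 is caller-saved → body value

REG = 0x07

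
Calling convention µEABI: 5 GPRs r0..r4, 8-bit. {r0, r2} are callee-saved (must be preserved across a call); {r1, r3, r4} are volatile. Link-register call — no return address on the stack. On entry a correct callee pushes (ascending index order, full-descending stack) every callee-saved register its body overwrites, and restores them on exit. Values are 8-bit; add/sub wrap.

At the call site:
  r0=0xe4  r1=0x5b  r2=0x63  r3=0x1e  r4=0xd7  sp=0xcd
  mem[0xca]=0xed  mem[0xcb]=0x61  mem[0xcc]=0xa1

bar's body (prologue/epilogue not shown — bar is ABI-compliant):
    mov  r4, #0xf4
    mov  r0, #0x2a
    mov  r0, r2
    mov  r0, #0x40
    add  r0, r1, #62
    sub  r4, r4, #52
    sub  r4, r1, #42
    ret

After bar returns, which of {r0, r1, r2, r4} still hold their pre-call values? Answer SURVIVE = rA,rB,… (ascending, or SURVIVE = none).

prologue: push r0 -> mem[0xcc]=0xe4, sp=0xcc
body[0] mov  r4, #0xf4 -> r4=0xf4
body[1] mov  r0, #0x2a -> r0=0x2a
body[2] mov  r0, r2 -> r0=0x63
body[3] mov  r0, #0x40 -> r0=0x40
body[4] add  r0, r1, #62 -> r0=0x99
body[5] sub  r4, r4, #52 -> r4=0xc0
body[6] sub  r4, r1, #42 -> r4=0x31
epilogue: pop r0=0xe4, sp=0xcd
r0: callee-saved, written=True
r1: caller-saved, written=False
r2: callee-saved, written=False
r4: caller-saved, written=True

SURVIVE = r0,r1,r2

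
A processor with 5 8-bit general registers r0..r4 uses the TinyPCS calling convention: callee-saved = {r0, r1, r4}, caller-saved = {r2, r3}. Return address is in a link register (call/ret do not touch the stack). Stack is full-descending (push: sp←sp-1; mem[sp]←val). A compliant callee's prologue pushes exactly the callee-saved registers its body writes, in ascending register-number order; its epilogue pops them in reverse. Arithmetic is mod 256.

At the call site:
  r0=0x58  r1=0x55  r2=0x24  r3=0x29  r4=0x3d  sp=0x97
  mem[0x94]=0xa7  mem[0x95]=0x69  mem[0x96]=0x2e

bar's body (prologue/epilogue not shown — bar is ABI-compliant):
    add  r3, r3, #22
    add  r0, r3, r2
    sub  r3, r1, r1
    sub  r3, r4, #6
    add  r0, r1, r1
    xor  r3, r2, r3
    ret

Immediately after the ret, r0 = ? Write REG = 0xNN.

prologue: push r0 → mem[0x96]=0x58, sp=0x96
body[0] add  r3, r3, #22 → r3=0x3f
body[1] add  r0, r3, r2 → r0=0x63
body[2] sub  r3, r1, r1 → r3=0x00
body[3] sub  r3, r4, #6 → r3=0x37
body[4] add  r0, r1, r1 → r0=0xaa
body[5] xor  r3, r2, r3 → r3=0x13
epilogue: pop r0=0x58, sp=0x97
r0 is callee-saved → restored

REG = 0x58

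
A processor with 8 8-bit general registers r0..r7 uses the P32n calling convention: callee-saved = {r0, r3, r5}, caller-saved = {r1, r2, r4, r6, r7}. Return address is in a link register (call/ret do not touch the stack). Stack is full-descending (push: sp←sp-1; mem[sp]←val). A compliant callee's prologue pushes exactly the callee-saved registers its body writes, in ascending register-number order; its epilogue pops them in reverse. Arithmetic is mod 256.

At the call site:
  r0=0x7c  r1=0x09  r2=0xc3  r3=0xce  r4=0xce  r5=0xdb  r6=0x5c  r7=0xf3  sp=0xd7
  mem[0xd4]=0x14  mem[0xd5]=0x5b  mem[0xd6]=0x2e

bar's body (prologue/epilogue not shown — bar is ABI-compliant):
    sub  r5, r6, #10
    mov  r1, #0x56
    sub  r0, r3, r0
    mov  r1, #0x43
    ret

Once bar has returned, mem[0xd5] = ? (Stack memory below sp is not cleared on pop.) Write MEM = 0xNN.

prologue: push r0 -> mem[0xd6]=0x7c, sp=0xd6
prologue: push r5 -> mem[0xd5]=0xdb, sp=0xd5
body[0] sub  r5, r6, #10 -> r5=0x52
body[1] mov  r1, #0x56 -> r1=0x56
body[2] sub  r0, r3, r0 -> r0=0x52
body[3] mov  r1, #0x43 -> r1=0x43
epilogue: pop r5=0xdb, sp=0xd6
epilogue: pop r0=0x7c, sp=0xd7
prologue pushed ['r0', 'r5'] at ['0xd6', '0xd5']

MEM = 0xdb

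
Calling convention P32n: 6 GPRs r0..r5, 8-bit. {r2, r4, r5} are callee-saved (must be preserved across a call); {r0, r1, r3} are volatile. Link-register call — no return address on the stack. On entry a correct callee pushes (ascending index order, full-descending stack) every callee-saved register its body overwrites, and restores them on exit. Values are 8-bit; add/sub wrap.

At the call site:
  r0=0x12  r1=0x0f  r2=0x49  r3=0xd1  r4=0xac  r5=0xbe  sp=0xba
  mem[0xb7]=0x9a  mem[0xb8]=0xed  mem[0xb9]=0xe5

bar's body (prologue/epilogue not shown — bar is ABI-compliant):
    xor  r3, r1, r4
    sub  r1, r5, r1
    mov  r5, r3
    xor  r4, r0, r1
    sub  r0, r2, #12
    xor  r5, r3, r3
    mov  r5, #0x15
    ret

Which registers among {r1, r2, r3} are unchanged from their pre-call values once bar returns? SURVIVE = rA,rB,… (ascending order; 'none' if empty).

prologue: push r4 -> mem[0xb9]=0xac, sp=0xb9
prologue: push r5 -> mem[0xb8]=0xbe, sp=0xb8
body[0] xor  r3, r1, r4 -> r3=0xa3
body[1] sub  r1, r5, r1 -> r1=0xaf
body[2] mov  r5, r3 -> r5=0xa3
body[3] xor  r4, r0, r1 -> r4=0xbd
body[4] sub  r0, r2, #12 -> r0=0x3d
body[5] xor  r5, r3, r3 -> r5=0x00
body[6] mov  r5, #0x15 -> r5=0x15
epilogue: pop r5=0xbe, sp=0xb9
epilogue: pop r4=0xac, sp=0xba
r1: caller-saved, written=True
r2: callee-saved, written=False
r3: caller-saved, written=True

SURVIVE = r2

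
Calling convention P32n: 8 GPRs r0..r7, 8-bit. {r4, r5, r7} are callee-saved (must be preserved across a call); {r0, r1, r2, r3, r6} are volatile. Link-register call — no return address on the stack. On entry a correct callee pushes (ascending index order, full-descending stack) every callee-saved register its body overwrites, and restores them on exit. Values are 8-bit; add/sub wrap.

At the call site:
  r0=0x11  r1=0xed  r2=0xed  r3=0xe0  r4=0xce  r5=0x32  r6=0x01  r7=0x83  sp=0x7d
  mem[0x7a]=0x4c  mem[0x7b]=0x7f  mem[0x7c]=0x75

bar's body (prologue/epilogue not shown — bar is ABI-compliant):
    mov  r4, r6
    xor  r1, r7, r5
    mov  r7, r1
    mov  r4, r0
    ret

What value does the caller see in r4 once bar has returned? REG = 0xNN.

REG = 0xce

prologue: push r4 → mem[0x7c]=0xce, sp=0x7c
prologue: push r7 → mem[0x7b]=0x83, sp=0x7b
body[0] mov  r4, r6 → r4=0x01
body[1] xor  r1, r7, r5 → r1=0xb1
body[2] mov  r7, r1 → r7=0xb1
body[3] mov  r4, r0 → r4=0x11
epilogue: pop r7=0x83, sp=0x7c
epilogue: pop r4=0xce, sp=0x7d
r4 is callee-saved → restored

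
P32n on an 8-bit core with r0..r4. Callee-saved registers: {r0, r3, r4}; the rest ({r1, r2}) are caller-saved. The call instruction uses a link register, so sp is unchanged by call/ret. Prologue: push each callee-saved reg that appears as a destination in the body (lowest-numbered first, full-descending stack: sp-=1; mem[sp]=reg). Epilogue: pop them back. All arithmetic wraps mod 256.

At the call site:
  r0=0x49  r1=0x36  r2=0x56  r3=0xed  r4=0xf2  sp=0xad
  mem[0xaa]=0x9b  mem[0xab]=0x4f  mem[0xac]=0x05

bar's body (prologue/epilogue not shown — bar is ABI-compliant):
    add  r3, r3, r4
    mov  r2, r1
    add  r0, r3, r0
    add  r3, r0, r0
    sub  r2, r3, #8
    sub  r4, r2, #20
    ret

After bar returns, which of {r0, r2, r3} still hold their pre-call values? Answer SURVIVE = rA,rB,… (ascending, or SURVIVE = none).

SURVIVE = r0,r3

prologue: push r0 -> mem[0xac]=0x49, sp=0xac
prologue: push r3 -> mem[0xab]=0xed, sp=0xab
prologue: push r4 -> mem[0xaa]=0xf2, sp=0xaa
body[0] add  r3, r3, r4 -> r3=0xdf
body[1] mov  r2, r1 -> r2=0x36
body[2] add  r0, r3, r0 -> r0=0x28
body[3] add  r3, r0, r0 -> r3=0x50
body[4] sub  r2, r3, #8 -> r2=0x48
body[5] sub  r4, r2, #20 -> r4=0x34
epilogue: pop r4=0xf2, sp=0xab
epilogue: pop r3=0xed, sp=0xac
epilogue: pop r0=0x49, sp=0xad
r0: callee-saved, written=True
r2: caller-saved, written=True
r3: callee-saved, written=True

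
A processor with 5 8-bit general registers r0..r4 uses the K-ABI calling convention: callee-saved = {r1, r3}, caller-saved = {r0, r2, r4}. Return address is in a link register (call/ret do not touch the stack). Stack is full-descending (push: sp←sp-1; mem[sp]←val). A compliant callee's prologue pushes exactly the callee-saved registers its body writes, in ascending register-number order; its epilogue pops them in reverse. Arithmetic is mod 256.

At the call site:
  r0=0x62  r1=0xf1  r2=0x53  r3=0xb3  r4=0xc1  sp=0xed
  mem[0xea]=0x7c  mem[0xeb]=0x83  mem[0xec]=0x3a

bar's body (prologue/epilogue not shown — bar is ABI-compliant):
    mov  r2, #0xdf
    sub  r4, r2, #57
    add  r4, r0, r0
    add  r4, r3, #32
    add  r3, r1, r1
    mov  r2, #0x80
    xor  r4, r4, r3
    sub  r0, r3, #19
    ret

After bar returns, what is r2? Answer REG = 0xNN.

prologue: push r3 -> mem[0xec]=0xb3, sp=0xec
body[0] mov  r2, #0xdf -> r2=0xdf
body[1] sub  r4, r2, #57 -> r4=0xa6
body[2] add  r4, r0, r0 -> r4=0xc4
body[3] add  r4, r3, #32 -> r4=0xd3
body[4] add  r3, r1, r1 -> r3=0xe2
body[5] mov  r2, #0x80 -> r2=0x80
body[6] xor  r4, r4, r3 -> r4=0x31
body[7] sub  r0, r3, #19 -> r0=0xcf
epilogue: pop r3=0xb3, sp=0xed
r2 is caller-saved -> body value

REG = 0x80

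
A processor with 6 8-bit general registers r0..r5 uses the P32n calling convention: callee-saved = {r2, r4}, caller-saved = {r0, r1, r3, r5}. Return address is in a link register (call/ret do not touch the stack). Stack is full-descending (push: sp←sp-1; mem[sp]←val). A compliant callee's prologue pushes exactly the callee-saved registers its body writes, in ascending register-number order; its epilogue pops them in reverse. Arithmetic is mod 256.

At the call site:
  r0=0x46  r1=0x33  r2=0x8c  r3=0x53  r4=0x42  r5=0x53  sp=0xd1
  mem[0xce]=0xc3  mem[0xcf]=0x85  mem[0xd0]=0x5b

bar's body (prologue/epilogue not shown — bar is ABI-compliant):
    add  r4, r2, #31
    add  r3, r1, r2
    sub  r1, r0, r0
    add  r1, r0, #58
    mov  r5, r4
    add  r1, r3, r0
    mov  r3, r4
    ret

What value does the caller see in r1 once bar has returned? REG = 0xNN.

prologue: push r4 -> mem[0xd0]=0x42, sp=0xd0
body[0] add  r4, r2, #31 -> r4=0xab
body[1] add  r3, r1, r2 -> r3=0xbf
body[2] sub  r1, r0, r0 -> r1=0x00
body[3] add  r1, r0, #58 -> r1=0x80
body[4] mov  r5, r4 -> r5=0xab
body[5] add  r1, r3, r0 -> r1=0x05
body[6] mov  r3, r4 -> r3=0xab
epilogue: pop r4=0x42, sp=0xd1
r1 is caller-saved -> body value

REG = 0x05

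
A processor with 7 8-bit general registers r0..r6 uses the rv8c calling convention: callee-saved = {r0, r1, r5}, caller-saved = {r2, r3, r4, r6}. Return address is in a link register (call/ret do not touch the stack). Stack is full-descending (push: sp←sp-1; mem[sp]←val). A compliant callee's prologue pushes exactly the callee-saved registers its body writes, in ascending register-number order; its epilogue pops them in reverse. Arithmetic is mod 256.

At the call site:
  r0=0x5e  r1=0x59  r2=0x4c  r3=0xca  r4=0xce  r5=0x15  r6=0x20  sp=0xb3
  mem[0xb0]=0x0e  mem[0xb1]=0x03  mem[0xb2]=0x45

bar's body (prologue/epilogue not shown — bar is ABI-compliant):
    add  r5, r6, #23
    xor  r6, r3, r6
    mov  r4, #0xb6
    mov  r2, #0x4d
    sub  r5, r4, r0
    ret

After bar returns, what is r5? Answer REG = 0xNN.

prologue: push r5 → mem[0xb2]=0x15, sp=0xb2
body[0] add  r5, r6, #23 → r5=0x37
body[1] xor  r6, r3, r6 → r6=0xea
body[2] mov  r4, #0xb6 → r4=0xb6
body[3] mov  r2, #0x4d → r2=0x4d
body[4] sub  r5, r4, r0 → r5=0x58
epilogue: pop r5=0x15, sp=0xb3
r5 is callee-saved → restored

REG = 0x15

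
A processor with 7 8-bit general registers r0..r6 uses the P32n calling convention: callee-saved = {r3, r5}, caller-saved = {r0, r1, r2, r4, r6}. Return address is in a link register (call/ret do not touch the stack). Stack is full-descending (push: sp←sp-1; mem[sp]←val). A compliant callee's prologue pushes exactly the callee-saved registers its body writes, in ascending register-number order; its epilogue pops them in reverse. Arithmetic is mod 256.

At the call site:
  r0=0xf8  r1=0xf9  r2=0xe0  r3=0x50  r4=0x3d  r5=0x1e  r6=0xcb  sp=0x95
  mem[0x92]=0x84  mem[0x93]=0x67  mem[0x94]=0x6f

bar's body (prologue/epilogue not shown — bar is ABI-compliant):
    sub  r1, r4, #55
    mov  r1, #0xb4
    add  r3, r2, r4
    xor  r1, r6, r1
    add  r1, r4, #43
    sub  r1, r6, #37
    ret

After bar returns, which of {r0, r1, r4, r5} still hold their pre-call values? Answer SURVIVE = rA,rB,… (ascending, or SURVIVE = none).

SURVIVE = r0,r4,r5

prologue: push r3 → mem[0x94]=0x50, sp=0x94
body[0] sub  r1, r4, #55 → r1=0x06
body[1] mov  r1, #0xb4 → r1=0xb4
body[2] add  r3, r2, r4 → r3=0x1d
body[3] xor  r1, r6, r1 → r1=0x7f
body[4] add  r1, r4, #43 → r1=0x68
body[5] sub  r1, r6, #37 → r1=0xa6
epilogue: pop r3=0x50, sp=0x95
r0: caller-saved, written=False
r1: caller-saved, written=True
r4: caller-saved, written=False
r5: callee-saved, written=False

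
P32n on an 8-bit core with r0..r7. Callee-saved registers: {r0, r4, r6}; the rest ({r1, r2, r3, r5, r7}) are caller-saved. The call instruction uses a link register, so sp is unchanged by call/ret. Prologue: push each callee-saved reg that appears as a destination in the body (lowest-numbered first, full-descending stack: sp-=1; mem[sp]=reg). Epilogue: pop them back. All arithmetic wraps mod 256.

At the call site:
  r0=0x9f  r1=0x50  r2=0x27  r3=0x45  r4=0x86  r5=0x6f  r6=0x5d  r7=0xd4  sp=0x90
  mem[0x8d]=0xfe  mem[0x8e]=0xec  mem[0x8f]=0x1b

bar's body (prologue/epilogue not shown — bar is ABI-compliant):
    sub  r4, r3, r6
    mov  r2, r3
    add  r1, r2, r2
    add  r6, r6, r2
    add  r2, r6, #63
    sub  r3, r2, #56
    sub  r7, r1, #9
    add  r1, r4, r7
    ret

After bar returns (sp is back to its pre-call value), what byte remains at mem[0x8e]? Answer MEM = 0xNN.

MEM = 0x5d

prologue: push r4 -> mem[0x8f]=0x86, sp=0x8f
prologue: push r6 -> mem[0x8e]=0x5d, sp=0x8e
body[0] sub  r4, r3, r6 -> r4=0xe8
body[1] mov  r2, r3 -> r2=0x45
body[2] add  r1, r2, r2 -> r1=0x8a
body[3] add  r6, r6, r2 -> r6=0xa2
body[4] add  r2, r6, #63 -> r2=0xe1
body[5] sub  r3, r2, #56 -> r3=0xa9
body[6] sub  r7, r1, #9 -> r7=0x81
body[7] add  r1, r4, r7 -> r1=0x69
epilogue: pop r6=0x5d, sp=0x8f
epilogue: pop r4=0x86, sp=0x90
prologue pushed ['r4', 'r6'] at ['0x8f', '0x8e']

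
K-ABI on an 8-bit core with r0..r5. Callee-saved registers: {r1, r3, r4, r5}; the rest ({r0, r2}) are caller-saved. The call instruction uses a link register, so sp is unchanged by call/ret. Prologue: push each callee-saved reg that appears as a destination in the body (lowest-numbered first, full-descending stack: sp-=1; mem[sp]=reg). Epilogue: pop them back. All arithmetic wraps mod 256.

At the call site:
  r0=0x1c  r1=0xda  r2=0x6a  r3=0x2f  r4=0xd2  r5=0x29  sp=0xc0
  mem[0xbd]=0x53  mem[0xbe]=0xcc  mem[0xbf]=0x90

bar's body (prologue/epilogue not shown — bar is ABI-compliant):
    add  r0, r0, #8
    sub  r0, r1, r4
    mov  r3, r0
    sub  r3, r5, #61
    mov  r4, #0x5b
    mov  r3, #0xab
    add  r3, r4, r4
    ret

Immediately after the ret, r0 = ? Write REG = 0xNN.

prologue: push r3 -> mem[0xbf]=0x2f, sp=0xbf
prologue: push r4 -> mem[0xbe]=0xd2, sp=0xbe
body[0] add  r0, r0, #8 -> r0=0x24
body[1] sub  r0, r1, r4 -> r0=0x08
body[2] mov  r3, r0 -> r3=0x08
body[3] sub  r3, r5, #61 -> r3=0xec
body[4] mov  r4, #0x5b -> r4=0x5b
body[5] mov  r3, #0xab -> r3=0xab
body[6] add  r3, r4, r4 -> r3=0xb6
epilogue: pop r4=0xd2, sp=0xbf
epilogue: pop r3=0x2f, sp=0xc0
r0 is caller-saved -> body value

REG = 0x08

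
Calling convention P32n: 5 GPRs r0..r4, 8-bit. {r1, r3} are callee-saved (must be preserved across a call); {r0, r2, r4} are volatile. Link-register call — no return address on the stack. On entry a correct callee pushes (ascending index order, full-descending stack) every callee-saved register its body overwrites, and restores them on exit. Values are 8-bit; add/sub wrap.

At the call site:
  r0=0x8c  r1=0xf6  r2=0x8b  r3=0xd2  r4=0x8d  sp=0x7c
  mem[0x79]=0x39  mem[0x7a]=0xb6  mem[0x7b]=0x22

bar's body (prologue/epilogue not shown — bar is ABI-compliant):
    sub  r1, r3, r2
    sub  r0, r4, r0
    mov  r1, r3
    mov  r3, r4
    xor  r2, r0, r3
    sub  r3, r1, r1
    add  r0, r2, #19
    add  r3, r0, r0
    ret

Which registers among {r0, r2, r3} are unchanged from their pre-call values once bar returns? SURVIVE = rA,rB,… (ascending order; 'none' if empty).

prologue: push r1 → mem[0x7b]=0xf6, sp=0x7b
prologue: push r3 → mem[0x7a]=0xd2, sp=0x7a
body[0] sub  r1, r3, r2 → r1=0x47
body[1] sub  r0, r4, r0 → r0=0x01
body[2] mov  r1, r3 → r1=0xd2
body[3] mov  r3, r4 → r3=0x8d
body[4] xor  r2, r0, r3 → r2=0x8c
body[5] sub  r3, r1, r1 → r3=0x00
body[6] add  r0, r2, #19 → r0=0x9f
body[7] add  r3, r0, r0 → r3=0x3e
epilogue: pop r3=0xd2, sp=0x7b
epilogue: pop r1=0xf6, sp=0x7c
r0: caller-saved, written=True
r2: caller-saved, written=True
r3: callee-saved, written=True

SURVIVE = r3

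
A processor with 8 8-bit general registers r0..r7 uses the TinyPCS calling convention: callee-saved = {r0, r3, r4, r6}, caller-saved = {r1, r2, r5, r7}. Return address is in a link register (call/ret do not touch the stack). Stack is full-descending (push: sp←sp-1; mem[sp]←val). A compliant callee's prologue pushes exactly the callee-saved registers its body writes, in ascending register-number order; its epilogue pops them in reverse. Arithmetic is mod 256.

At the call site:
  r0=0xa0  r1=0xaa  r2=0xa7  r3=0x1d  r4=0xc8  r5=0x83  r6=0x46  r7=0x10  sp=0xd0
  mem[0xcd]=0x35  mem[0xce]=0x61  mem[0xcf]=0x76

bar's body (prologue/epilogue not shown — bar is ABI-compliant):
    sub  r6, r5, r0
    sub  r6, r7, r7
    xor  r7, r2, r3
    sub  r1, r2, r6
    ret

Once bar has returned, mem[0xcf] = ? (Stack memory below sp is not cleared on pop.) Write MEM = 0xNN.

MEM = 0x46

prologue: push r6 -> mem[0xcf]=0x46, sp=0xcf
body[0] sub  r6, r5, r0 -> r6=0xe3
body[1] sub  r6, r7, r7 -> r6=0x00
body[2] xor  r7, r2, r3 -> r7=0xba
body[3] sub  r1, r2, r6 -> r1=0xa7
epilogue: pop r6=0x46, sp=0xd0
prologue pushed ['r6'] at ['0xcf']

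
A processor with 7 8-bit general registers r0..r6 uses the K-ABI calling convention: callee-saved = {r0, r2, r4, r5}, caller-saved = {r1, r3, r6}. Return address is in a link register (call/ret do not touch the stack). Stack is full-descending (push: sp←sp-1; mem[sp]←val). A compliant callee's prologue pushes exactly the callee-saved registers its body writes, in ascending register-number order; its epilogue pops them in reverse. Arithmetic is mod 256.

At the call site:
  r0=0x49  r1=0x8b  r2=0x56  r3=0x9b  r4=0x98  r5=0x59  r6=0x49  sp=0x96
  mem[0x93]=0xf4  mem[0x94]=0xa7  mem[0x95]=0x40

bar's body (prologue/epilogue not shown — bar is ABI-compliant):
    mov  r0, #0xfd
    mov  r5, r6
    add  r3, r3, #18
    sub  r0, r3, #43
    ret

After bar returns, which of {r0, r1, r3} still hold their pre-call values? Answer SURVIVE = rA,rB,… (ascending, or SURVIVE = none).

prologue: push r0 → mem[0x95]=0x49, sp=0x95
prologue: push r5 → mem[0x94]=0x59, sp=0x94
body[0] mov  r0, #0xfd → r0=0xfd
body[1] mov  r5, r6 → r5=0x49
body[2] add  r3, r3, #18 → r3=0xad
body[3] sub  r0, r3, #43 → r0=0x82
epilogue: pop r5=0x59, sp=0x95
epilogue: pop r0=0x49, sp=0x96
r0: callee-saved, written=True
r1: caller-saved, written=False
r3: caller-saved, written=True

SURVIVE = r0,r1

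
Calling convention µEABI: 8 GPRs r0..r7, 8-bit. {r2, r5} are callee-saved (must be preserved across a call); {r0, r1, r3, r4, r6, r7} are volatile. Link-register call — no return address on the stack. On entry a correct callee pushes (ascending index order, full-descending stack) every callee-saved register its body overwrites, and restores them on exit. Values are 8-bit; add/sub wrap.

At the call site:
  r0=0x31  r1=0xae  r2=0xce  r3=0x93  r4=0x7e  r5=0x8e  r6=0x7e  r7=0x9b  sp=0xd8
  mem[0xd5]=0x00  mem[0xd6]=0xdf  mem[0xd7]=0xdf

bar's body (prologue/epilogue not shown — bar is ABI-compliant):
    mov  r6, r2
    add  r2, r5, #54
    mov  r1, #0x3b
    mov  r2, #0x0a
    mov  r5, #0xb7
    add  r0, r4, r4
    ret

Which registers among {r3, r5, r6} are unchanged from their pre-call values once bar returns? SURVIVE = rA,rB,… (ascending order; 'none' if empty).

SURVIVE = r3,r5

prologue: push r2 -> mem[0xd7]=0xce, sp=0xd7
prologue: push r5 -> mem[0xd6]=0x8e, sp=0xd6
body[0] mov  r6, r2 -> r6=0xce
body[1] add  r2, r5, #54 -> r2=0xc4
body[2] mov  r1, #0x3b -> r1=0x3b
body[3] mov  r2, #0x0a -> r2=0x0a
body[4] mov  r5, #0xb7 -> r5=0xb7
body[5] add  r0, r4, r4 -> r0=0xfc
epilogue: pop r5=0x8e, sp=0xd7
epilogue: pop r2=0xce, sp=0xd8
r3: caller-saved, written=False
r5: callee-saved, written=True
r6: caller-saved, written=True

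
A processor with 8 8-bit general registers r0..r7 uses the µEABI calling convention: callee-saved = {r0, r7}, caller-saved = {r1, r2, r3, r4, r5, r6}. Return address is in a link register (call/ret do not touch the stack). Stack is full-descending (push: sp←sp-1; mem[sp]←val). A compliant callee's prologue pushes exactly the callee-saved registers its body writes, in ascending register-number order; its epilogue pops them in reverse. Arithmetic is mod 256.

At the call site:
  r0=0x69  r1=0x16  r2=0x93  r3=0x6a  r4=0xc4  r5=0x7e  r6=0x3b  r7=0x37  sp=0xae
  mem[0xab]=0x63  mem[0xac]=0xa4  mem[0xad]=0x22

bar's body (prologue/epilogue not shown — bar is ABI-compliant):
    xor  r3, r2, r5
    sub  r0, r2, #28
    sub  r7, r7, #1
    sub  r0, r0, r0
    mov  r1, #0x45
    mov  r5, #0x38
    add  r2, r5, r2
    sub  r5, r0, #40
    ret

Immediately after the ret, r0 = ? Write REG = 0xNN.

REG = 0x69

prologue: push r0 -> mem[0xad]=0x69, sp=0xad
prologue: push r7 -> mem[0xac]=0x37, sp=0xac
body[0] xor  r3, r2, r5 -> r3=0xed
body[1] sub  r0, r2, #28 -> r0=0x77
body[2] sub  r7, r7, #1 -> r7=0x36
body[3] sub  r0, r0, r0 -> r0=0x00
body[4] mov  r1, #0x45 -> r1=0x45
body[5] mov  r5, #0x38 -> r5=0x38
body[6] add  r2, r5, r2 -> r2=0xcb
body[7] sub  r5, r0, #40 -> r5=0xd8
epilogue: pop r7=0x37, sp=0xad
epilogue: pop r0=0x69, sp=0xae
r0 is callee-saved -> restored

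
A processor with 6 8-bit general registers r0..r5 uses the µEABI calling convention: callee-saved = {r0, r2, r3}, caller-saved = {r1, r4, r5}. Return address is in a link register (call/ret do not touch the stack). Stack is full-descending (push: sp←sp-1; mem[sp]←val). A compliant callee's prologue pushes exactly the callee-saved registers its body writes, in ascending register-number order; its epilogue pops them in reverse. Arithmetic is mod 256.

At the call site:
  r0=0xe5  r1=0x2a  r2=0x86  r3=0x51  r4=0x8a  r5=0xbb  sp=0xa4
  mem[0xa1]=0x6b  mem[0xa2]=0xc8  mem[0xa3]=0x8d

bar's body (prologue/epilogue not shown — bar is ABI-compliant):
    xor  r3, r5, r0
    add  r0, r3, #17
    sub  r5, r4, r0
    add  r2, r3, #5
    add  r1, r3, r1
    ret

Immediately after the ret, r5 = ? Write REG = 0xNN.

prologue: push r0 -> mem[0xa3]=0xe5, sp=0xa3
prologue: push r2 -> mem[0xa2]=0x86, sp=0xa2
prologue: push r3 -> mem[0xa1]=0x51, sp=0xa1
body[0] xor  r3, r5, r0 -> r3=0x5e
body[1] add  r0, r3, #17 -> r0=0x6f
body[2] sub  r5, r4, r0 -> r5=0x1b
body[3] add  r2, r3, #5 -> r2=0x63
body[4] add  r1, r3, r1 -> r1=0x88
epilogue: pop r3=0x51, sp=0xa2
epilogue: pop r2=0x86, sp=0xa3
epilogue: pop r0=0xe5, sp=0xa4
r5 is caller-saved -> body value

REG = 0x1b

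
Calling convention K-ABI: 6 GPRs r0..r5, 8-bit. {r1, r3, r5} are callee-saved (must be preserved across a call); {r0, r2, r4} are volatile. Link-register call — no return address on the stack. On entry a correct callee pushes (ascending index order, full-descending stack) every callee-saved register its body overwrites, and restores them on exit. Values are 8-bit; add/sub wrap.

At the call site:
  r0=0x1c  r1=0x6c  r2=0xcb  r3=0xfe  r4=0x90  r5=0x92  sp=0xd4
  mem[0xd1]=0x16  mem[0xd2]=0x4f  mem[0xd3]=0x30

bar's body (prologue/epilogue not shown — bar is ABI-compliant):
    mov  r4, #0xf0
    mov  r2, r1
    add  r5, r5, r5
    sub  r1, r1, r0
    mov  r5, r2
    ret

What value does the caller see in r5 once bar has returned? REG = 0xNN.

REG = 0x92

prologue: push r1 → mem[0xd3]=0x6c, sp=0xd3
prologue: push r5 → mem[0xd2]=0x92, sp=0xd2
body[0] mov  r4, #0xf0 → r4=0xf0
body[1] mov  r2, r1 → r2=0x6c
body[2] add  r5, r5, r5 → r5=0x24
body[3] sub  r1, r1, r0 → r1=0x50
body[4] mov  r5, r2 → r5=0x6c
epilogue: pop r5=0x92, sp=0xd3
epilogue: pop r1=0x6c, sp=0xd4
r5 is callee-saved → restored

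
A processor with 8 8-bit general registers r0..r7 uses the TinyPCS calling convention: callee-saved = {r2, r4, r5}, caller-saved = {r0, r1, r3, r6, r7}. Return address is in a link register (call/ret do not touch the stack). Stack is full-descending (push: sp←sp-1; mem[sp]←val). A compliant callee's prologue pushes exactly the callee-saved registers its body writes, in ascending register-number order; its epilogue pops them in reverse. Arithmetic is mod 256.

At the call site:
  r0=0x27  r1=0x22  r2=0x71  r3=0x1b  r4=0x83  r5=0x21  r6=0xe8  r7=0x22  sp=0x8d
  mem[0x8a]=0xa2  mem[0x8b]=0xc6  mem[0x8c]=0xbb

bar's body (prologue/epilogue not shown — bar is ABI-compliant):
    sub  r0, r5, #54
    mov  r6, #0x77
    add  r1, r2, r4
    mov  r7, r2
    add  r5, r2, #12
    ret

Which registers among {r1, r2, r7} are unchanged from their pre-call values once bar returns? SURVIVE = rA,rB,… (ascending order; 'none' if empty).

prologue: push r5 -> mem[0x8c]=0x21, sp=0x8c
body[0] sub  r0, r5, #54 -> r0=0xeb
body[1] mov  r6, #0x77 -> r6=0x77
body[2] add  r1, r2, r4 -> r1=0xf4
body[3] mov  r7, r2 -> r7=0x71
body[4] add  r5, r2, #12 -> r5=0x7d
epilogue: pop r5=0x21, sp=0x8d
r1: caller-saved, written=True
r2: callee-saved, written=False
r7: caller-saved, written=True

SURVIVE = r2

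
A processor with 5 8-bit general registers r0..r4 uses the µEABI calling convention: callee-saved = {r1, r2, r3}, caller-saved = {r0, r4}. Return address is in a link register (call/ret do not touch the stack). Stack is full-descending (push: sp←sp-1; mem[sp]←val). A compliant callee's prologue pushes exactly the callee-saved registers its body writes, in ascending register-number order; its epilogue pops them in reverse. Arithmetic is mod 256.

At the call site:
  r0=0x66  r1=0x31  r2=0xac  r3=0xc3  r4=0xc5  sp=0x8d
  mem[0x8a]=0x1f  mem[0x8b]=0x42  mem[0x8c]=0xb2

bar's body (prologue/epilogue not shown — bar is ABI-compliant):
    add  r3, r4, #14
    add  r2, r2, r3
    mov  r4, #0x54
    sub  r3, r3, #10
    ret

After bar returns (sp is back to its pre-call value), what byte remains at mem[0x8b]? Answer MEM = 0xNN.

prologue: push r2 → mem[0x8c]=0xac, sp=0x8c
prologue: push r3 → mem[0x8b]=0xc3, sp=0x8b
body[0] add  r3, r4, #14 → r3=0xd3
body[1] add  r2, r2, r3 → r2=0x7f
body[2] mov  r4, #0x54 → r4=0x54
body[3] sub  r3, r3, #10 → r3=0xc9
epilogue: pop r3=0xc3, sp=0x8c
epilogue: pop r2=0xac, sp=0x8d
prologue pushed ['r2', 'r3'] at ['0x8c', '0x8b']

MEM = 0xc3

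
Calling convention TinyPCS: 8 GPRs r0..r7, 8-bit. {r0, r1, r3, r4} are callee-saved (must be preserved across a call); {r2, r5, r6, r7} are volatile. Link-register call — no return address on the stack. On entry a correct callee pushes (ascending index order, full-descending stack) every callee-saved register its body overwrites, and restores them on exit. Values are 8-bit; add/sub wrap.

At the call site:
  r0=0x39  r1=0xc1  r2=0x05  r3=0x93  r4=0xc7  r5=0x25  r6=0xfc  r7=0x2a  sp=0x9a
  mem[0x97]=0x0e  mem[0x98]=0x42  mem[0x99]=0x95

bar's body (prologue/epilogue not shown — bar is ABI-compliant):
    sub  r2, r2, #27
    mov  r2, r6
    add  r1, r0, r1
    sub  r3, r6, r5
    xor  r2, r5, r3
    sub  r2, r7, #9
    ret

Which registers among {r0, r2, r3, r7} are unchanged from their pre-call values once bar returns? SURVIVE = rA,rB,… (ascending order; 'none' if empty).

prologue: push r1 → mem[0x99]=0xc1, sp=0x99
prologue: push r3 → mem[0x98]=0x93, sp=0x98
body[0] sub  r2, r2, #27 → r2=0xea
body[1] mov  r2, r6 → r2=0xfc
body[2] add  r1, r0, r1 → r1=0xfa
body[3] sub  r3, r6, r5 → r3=0xd7
body[4] xor  r2, r5, r3 → r2=0xf2
body[5] sub  r2, r7, #9 → r2=0x21
epilogue: pop r3=0x93, sp=0x99
epilogue: pop r1=0xc1, sp=0x9a
r0: callee-saved, written=False
r2: caller-saved, written=True
r3: callee-saved, written=True
r7: caller-saved, written=False

SURVIVE = r0,r3,r7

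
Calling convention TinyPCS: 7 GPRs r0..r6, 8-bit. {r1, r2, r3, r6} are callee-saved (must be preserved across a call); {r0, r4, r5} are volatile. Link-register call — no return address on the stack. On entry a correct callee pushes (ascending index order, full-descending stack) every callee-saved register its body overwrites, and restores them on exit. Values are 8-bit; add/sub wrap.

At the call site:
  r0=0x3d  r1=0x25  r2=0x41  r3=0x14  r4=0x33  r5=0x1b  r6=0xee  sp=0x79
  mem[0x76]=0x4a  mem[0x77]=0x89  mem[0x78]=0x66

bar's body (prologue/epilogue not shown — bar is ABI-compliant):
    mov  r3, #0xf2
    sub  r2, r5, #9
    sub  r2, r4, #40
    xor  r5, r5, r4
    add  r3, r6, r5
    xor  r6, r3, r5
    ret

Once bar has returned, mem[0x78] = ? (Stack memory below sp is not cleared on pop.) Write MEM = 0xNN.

prologue: push r2 → mem[0x78]=0x41, sp=0x78
prologue: push r3 → mem[0x77]=0x14, sp=0x77
prologue: push r6 → mem[0x76]=0xee, sp=0x76
body[0] mov  r3, #0xf2 → r3=0xf2
body[1] sub  r2, r5, #9 → r2=0x12
body[2] sub  r2, r4, #40 → r2=0x0b
body[3] xor  r5, r5, r4 → r5=0x28
body[4] add  r3, r6, r5 → r3=0x16
body[5] xor  r6, r3, r5 → r6=0x3e
epilogue: pop r6=0xee, sp=0x77
epilogue: pop r3=0x14, sp=0x78
epilogue: pop r2=0x41, sp=0x79
prologue pushed ['r2', 'r3', 'r6'] at ['0x78', '0x77', '0x76']

MEM = 0x41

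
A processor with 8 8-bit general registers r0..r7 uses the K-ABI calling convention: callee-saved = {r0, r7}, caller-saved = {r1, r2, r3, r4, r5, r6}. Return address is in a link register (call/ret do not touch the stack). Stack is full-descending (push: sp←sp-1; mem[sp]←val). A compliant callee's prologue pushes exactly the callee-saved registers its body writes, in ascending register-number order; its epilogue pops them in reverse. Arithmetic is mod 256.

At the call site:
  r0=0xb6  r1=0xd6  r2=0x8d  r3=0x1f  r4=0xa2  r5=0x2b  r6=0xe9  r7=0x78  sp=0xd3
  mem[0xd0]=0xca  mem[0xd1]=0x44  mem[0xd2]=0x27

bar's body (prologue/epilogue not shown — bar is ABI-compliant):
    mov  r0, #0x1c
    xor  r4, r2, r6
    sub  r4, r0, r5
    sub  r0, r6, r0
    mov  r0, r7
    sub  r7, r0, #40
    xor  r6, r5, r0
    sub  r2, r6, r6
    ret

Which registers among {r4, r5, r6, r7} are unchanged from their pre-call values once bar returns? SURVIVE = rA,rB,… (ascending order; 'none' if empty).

SURVIVE = r5,r7

prologue: push r0 → mem[0xd2]=0xb6, sp=0xd2
prologue: push r7 → mem[0xd1]=0x78, sp=0xd1
body[0] mov  r0, #0x1c → r0=0x1c
body[1] xor  r4, r2, r6 → r4=0x64
body[2] sub  r4, r0, r5 → r4=0xf1
body[3] sub  r0, r6, r0 → r0=0xcd
body[4] mov  r0, r7 → r0=0x78
body[5] sub  r7, r0, #40 → r7=0x50
body[6] xor  r6, r5, r0 → r6=0x53
body[7] sub  r2, r6, r6 → r2=0x00
epilogue: pop r7=0x78, sp=0xd2
epilogue: pop r0=0xb6, sp=0xd3
r4: caller-saved, written=True
r5: caller-saved, written=False
r6: caller-saved, written=True
r7: callee-saved, written=True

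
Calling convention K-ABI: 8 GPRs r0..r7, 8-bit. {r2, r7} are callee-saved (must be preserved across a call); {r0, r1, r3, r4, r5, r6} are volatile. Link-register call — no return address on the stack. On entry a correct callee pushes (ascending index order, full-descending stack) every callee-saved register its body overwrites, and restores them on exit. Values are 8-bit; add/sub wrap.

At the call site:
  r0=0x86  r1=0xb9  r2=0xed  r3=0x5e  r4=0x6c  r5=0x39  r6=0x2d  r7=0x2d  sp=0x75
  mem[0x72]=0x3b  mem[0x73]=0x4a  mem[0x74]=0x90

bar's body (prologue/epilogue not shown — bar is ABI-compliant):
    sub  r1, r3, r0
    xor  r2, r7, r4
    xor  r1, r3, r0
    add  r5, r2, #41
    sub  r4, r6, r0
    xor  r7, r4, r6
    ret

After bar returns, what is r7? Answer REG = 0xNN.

REG = 0x2d

prologue: push r2 -> mem[0x74]=0xed, sp=0x74
prologue: push r7 -> mem[0x73]=0x2d, sp=0x73
body[0] sub  r1, r3, r0 -> r1=0xd8
body[1] xor  r2, r7, r4 -> r2=0x41
body[2] xor  r1, r3, r0 -> r1=0xd8
body[3] add  r5, r2, #41 -> r5=0x6a
body[4] sub  r4, r6, r0 -> r4=0xa7
body[5] xor  r7, r4, r6 -> r7=0x8a
epilogue: pop r7=0x2d, sp=0x74
epilogue: pop r2=0xed, sp=0x75
r7 is callee-saved -> restored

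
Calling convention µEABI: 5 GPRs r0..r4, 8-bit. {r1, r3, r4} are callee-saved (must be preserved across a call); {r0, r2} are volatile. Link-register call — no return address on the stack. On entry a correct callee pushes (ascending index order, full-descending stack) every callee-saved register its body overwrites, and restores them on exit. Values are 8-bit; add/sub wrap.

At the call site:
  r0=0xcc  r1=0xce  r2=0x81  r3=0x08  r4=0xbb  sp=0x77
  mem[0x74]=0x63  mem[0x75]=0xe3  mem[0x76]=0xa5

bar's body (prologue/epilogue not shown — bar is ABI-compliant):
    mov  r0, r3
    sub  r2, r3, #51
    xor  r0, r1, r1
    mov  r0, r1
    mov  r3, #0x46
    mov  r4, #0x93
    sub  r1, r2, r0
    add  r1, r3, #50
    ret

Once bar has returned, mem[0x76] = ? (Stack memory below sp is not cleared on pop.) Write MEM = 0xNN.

prologue: push r1 → mem[0x76]=0xce, sp=0x76
prologue: push r3 → mem[0x75]=0x08, sp=0x75
prologue: push r4 → mem[0x74]=0xbb, sp=0x74
body[0] mov  r0, r3 → r0=0x08
body[1] sub  r2, r3, #51 → r2=0xd5
body[2] xor  r0, r1, r1 → r0=0x00
body[3] mov  r0, r1 → r0=0xce
body[4] mov  r3, #0x46 → r3=0x46
body[5] mov  r4, #0x93 → r4=0x93
body[6] sub  r1, r2, r0 → r1=0x07
body[7] add  r1, r3, #50 → r1=0x78
epilogue: pop r4=0xbb, sp=0x75
epilogue: pop r3=0x08, sp=0x76
epilogue: pop r1=0xce, sp=0x77
prologue pushed ['r1', 'r3', 'r4'] at ['0x76', '0x75', '0x74']

MEM = 0xce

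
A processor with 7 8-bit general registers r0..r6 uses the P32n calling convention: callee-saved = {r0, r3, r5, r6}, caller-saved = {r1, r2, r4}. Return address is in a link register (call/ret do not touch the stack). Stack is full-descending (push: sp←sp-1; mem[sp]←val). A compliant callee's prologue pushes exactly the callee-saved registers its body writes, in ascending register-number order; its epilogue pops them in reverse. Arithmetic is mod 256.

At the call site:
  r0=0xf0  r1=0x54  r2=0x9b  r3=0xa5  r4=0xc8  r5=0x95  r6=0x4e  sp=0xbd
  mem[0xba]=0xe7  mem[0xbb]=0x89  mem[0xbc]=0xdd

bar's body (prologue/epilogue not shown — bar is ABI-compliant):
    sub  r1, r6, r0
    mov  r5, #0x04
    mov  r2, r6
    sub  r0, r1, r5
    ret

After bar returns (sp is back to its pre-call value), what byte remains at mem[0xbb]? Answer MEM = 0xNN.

prologue: push r0 -> mem[0xbc]=0xf0, sp=0xbc
prologue: push r5 -> mem[0xbb]=0x95, sp=0xbb
body[0] sub  r1, r6, r0 -> r1=0x5e
body[1] mov  r5, #0x04 -> r5=0x04
body[2] mov  r2, r6 -> r2=0x4e
body[3] sub  r0, r1, r5 -> r0=0x5a
epilogue: pop r5=0x95, sp=0xbc
epilogue: pop r0=0xf0, sp=0xbd
prologue pushed ['r0', 'r5'] at ['0xbc', '0xbb']

MEM = 0x95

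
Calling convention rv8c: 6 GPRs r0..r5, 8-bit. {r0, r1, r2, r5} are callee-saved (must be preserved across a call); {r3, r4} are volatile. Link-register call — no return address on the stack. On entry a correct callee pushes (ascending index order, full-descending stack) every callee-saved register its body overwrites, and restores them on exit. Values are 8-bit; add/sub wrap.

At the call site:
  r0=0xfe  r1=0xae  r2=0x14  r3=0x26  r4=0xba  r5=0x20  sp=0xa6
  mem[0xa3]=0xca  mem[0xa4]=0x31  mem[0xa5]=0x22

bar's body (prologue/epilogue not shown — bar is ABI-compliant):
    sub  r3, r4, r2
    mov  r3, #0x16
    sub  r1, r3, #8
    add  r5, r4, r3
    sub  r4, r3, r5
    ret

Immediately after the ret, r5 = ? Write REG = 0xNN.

REG = 0x20

prologue: push r1 -> mem[0xa5]=0xae, sp=0xa5
prologue: push r5 -> mem[0xa4]=0x20, sp=0xa4
body[0] sub  r3, r4, r2 -> r3=0xa6
body[1] mov  r3, #0x16 -> r3=0x16
body[2] sub  r1, r3, #8 -> r1=0x0e
body[3] add  r5, r4, r3 -> r5=0xd0
body[4] sub  r4, r3, r5 -> r4=0x46
epilogue: pop r5=0x20, sp=0xa5
epilogue: pop r1=0xae, sp=0xa6
r5 is callee-saved -> restored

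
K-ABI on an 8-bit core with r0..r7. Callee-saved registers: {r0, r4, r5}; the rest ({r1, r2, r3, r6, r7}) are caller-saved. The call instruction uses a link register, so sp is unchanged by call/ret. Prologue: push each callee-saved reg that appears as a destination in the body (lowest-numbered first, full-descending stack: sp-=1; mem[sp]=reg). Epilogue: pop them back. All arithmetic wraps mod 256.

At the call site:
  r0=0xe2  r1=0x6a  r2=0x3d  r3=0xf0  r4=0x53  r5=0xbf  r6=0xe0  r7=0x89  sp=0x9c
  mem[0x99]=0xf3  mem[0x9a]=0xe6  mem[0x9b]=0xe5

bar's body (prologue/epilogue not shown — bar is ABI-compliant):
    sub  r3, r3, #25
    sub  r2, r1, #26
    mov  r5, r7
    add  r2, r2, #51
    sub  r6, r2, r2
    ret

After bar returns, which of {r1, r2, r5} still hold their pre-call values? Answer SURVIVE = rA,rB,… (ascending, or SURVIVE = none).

SURVIVE = r1,r5

prologue: push r5 → mem[0x9b]=0xbf, sp=0x9b
body[0] sub  r3, r3, #25 → r3=0xd7
body[1] sub  r2, r1, #26 → r2=0x50
body[2] mov  r5, r7 → r5=0x89
body[3] add  r2, r2, #51 → r2=0x83
body[4] sub  r6, r2, r2 → r6=0x00
epilogue: pop r5=0xbf, sp=0x9c
r1: caller-saved, written=False
r2: caller-saved, written=True
r5: callee-saved, written=True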